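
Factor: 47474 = 2^1*7^1*3391^1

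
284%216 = 68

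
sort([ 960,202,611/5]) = [ 611/5, 202, 960] 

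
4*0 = 0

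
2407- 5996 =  - 3589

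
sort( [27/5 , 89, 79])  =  [27/5, 79, 89 ] 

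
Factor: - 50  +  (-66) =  -2^2*29^1  =  - 116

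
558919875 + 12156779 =571076654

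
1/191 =1/191 = 0.01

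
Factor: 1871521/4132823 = 19^( - 1)*193^1*9697^1*217517^( - 1) 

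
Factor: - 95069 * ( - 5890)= 559956410 = 2^1*5^1 * 13^1*19^1*31^1*71^1*103^1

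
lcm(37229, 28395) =1675305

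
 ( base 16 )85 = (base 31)49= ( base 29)4h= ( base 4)2011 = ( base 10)133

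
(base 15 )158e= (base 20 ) bbe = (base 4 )1020122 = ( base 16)121A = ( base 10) 4634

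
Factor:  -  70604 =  - 2^2*19^1*929^1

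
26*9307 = 241982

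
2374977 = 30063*79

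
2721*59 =160539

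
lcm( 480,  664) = 39840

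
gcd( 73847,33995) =1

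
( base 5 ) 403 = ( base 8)147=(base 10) 103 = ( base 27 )3M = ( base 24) 47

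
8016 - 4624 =3392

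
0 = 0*3491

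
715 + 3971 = 4686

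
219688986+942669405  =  1162358391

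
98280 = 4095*24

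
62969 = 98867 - 35898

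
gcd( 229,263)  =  1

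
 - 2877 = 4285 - 7162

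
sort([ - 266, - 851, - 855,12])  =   [ -855, - 851 ,-266, 12 ]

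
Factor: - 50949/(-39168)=2^( - 8 )*3^2*37^1 =333/256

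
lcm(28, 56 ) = 56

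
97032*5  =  485160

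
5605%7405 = 5605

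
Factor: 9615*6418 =2^1*3^1*5^1*641^1*3209^1 = 61709070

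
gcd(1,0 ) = 1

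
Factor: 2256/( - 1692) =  - 4/3 = - 2^2*3^( - 1)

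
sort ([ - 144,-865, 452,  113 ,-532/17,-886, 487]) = [-886, - 865, - 144 , - 532/17,113, 452,  487] 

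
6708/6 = 1118 = 1118.00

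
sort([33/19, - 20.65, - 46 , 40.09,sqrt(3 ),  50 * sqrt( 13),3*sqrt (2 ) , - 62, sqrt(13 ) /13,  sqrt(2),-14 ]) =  [ - 62, - 46, - 20.65, - 14,sqrt(13)/13 , sqrt( 2),  sqrt(3),33/19, 3*sqrt( 2 ), 40.09,50 * sqrt (13) ] 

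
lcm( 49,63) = 441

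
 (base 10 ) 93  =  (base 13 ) 72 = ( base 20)4D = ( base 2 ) 1011101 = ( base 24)3L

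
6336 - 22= 6314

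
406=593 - 187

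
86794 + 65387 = 152181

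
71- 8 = 63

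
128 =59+69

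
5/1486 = 5/1486 =0.00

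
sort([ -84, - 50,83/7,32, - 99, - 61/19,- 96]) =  [ -99,  -  96,-84 ,- 50, -61/19, 83/7,32] 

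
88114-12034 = 76080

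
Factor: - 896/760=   -  112/95=- 2^4 * 5^( - 1 ) * 7^1*19^( - 1)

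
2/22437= 2/22437 = 0.00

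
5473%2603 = 267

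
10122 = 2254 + 7868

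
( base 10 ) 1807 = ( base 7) 5161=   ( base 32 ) 1of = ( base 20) 4a7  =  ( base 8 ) 3417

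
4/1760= 1/440=0.00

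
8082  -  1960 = 6122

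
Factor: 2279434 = 2^1*1139717^1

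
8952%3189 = 2574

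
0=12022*0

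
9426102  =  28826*327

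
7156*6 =42936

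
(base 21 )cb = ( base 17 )f8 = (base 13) 173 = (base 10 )263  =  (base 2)100000111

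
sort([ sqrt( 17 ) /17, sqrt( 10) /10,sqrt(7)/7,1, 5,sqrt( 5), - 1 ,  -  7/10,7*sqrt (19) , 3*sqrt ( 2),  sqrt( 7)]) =[  -  1, - 7/10,sqrt( 17)/17,sqrt( 10)/10, sqrt(7)/7,1,sqrt( 5), sqrt( 7),3*sqrt ( 2), 5,7*sqrt( 19) ]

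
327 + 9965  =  10292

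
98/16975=14/2425 = 0.01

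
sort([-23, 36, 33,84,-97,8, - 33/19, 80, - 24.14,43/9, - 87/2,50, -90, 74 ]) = [ - 97,-90, - 87/2 ,-24.14, - 23, - 33/19,43/9,8,33,36, 50, 74,  80,84]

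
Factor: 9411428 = 2^2*13^1*29^1*79^2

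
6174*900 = 5556600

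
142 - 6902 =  - 6760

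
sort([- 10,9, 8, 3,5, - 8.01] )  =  [-10, - 8.01, 3 , 5, 8,9 ] 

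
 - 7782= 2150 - 9932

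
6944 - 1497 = 5447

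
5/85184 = 5/85184 = 0.00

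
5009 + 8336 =13345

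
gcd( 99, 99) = 99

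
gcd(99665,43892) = 1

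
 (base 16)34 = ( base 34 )1I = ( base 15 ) 37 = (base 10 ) 52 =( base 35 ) 1h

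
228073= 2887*79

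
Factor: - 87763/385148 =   -  2^( - 2 )*13^1*43^1*73^( - 1)*157^1*1319^( - 1 )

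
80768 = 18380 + 62388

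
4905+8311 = 13216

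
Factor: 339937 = 13^1 *79^1*331^1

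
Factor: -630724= - 2^2*19^1 *43^1*193^1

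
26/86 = 13/43 = 0.30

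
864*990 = 855360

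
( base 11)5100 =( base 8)15170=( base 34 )5ta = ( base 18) 12G8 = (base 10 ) 6776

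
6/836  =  3/418 = 0.01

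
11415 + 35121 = 46536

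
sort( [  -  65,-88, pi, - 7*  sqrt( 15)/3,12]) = [ - 88,- 65, - 7 *sqrt ( 15)/3,  pi, 12 ] 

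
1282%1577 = 1282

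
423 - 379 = 44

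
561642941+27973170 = 589616111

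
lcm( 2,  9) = 18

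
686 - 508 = 178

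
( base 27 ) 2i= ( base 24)30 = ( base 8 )110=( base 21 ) 39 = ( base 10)72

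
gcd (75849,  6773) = 1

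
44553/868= 44553/868= 51.33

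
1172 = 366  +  806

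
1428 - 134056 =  - 132628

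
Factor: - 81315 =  - 3^2*5^1*13^1*139^1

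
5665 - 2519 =3146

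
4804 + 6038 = 10842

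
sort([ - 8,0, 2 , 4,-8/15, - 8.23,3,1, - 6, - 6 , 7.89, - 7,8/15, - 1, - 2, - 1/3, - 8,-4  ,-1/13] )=[- 8.23 ,- 8, - 8,-7,-6,-6,- 4,-2,- 1, - 8/15, - 1/3, - 1/13,  0, 8/15, 1,2, 3, 4,  7.89]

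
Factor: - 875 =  - 5^3*7^1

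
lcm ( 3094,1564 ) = 142324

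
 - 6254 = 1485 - 7739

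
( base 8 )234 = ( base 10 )156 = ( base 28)5G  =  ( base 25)66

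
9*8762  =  78858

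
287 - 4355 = - 4068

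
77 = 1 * 77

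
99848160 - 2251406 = 97596754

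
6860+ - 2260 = 4600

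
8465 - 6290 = 2175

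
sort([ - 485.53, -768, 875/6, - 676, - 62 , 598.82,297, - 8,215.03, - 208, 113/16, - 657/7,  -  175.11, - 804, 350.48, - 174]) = [ - 804, - 768, - 676 , - 485.53, - 208,-175.11, - 174, - 657/7, - 62,  -  8, 113/16, 875/6, 215.03, 297, 350.48,598.82 ] 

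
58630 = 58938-308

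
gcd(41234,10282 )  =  106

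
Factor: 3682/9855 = 2^1 * 3^( - 3 )*5^( - 1 )*7^1*73^( - 1 )*263^1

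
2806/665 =2806/665= 4.22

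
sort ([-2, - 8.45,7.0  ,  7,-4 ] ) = [ - 8.45,  -  4, - 2, 7.0,7] 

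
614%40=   14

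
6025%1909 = 298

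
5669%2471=727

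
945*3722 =3517290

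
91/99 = 91/99= 0.92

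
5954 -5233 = 721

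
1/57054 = 1/57054 = 0.00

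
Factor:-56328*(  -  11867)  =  2^3*3^1*2347^1 * 11867^1 = 668444376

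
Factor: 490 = 2^1*5^1*7^2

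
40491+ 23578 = 64069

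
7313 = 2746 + 4567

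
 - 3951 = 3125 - 7076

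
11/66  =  1/6 = 0.17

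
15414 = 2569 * 6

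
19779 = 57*347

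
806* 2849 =2296294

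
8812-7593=1219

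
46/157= 46/157  =  0.29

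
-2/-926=1/463 = 0.00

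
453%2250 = 453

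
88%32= 24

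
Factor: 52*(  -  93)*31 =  - 2^2 *3^1*13^1 *31^2 =- 149916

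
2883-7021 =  - 4138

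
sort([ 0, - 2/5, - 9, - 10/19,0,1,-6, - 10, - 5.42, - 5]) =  [ - 10, - 9, - 6,-5.42, - 5, - 10/19, - 2/5, 0, 0, 1]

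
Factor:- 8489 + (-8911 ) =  - 2^3 * 3^1*5^2*29^1 = - 17400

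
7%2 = 1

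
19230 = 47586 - 28356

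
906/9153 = 302/3051 = 0.10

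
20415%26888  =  20415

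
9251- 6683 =2568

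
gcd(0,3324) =3324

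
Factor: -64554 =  - 2^1*3^1*7^1*29^1*53^1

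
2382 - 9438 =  - 7056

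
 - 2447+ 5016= 2569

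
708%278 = 152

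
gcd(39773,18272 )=1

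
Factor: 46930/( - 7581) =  -2^1*3^(-1 )*5^1*7^(-1 ) *13^1 = -130/21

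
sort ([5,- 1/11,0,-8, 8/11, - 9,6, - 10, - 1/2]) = [ - 10, - 9, - 8,-1/2, - 1/11,0,8/11,5,6] 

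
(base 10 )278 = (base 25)b3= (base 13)185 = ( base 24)be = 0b100010110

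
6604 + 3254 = 9858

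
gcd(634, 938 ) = 2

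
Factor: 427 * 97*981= 3^2*7^1*61^1*97^1 * 109^1 = 40632039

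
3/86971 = 3/86971 = 0.00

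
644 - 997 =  - 353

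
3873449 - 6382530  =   - 2509081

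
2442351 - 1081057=1361294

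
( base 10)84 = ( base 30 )2O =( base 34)2G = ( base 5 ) 314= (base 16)54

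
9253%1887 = 1705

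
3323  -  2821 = 502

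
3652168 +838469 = 4490637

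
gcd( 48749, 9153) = 1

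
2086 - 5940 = -3854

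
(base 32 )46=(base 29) 4i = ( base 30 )4E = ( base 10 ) 134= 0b10000110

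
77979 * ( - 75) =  - 5848425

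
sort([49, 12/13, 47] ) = [12/13,47,49 ] 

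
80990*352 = 28508480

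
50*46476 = 2323800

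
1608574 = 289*5566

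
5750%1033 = 585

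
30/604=15/302  =  0.05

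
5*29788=148940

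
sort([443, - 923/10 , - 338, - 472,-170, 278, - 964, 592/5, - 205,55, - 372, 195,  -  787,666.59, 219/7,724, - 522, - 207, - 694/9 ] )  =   [ - 964,  -  787, - 522, - 472, - 372,  -  338, - 207, - 205, - 170 , - 923/10, - 694/9,219/7, 55,  592/5, 195,278 , 443, 666.59, 724]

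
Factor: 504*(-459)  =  -2^3*3^5*7^1*  17^1  =  - 231336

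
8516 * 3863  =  32897308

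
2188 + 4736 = 6924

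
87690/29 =3023 + 23/29 = 3023.79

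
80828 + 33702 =114530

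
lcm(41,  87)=3567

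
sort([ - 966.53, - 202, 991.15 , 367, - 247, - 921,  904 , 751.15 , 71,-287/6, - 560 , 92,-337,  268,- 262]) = [-966.53 , - 921,  -  560,  -  337, - 262, - 247,-202, - 287/6,71,92,  268 , 367,751.15, 904,991.15]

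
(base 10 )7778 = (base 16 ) 1e62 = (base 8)17142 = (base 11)5931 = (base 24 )DC2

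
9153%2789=786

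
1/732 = 1/732 = 0.00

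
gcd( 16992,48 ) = 48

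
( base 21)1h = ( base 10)38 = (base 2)100110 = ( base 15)28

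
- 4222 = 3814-8036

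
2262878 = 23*98386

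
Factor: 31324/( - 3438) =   -  2^1*  3^( - 2 )*41^1 = - 82/9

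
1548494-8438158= - 6889664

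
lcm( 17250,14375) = 86250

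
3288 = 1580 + 1708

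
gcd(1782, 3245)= 11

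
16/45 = 16/45 = 0.36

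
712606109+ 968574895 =1681181004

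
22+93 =115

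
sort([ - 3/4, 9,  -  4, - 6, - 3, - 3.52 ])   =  [ - 6,-4, - 3.52, - 3, - 3/4, 9]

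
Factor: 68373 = 3^2*71^1 * 107^1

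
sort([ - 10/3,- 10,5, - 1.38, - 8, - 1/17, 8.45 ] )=[ - 10, - 8,  -  10/3, - 1.38,-1/17,5,8.45] 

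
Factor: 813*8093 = 6579609 = 3^1*271^1*8093^1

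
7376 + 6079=13455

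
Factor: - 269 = - 269^1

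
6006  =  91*66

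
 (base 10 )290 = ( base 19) f5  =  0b100100010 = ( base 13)194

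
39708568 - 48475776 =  - 8767208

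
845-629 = 216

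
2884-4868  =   - 1984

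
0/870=0 = 0.00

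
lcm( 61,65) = 3965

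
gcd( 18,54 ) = 18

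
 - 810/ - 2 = 405 + 0/1  =  405.00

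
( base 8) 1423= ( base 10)787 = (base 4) 30103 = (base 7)2203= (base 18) 27D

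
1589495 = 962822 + 626673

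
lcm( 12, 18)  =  36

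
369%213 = 156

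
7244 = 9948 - 2704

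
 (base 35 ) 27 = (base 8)115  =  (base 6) 205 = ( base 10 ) 77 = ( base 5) 302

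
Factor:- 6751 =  - 43^1*157^1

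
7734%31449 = 7734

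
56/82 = 28/41 = 0.68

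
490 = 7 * 70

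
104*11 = 1144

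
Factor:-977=-977^1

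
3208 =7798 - 4590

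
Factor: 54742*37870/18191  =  2073079540/18191 = 2^2*5^1*7^1*101^1 * 271^1*541^1*18191^(-1 )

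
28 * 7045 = 197260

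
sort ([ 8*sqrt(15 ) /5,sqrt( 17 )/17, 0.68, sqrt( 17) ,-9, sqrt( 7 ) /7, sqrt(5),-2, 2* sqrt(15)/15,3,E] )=[ - 9,-2,  sqrt(17)/17, sqrt ( 7)/7,2*sqrt(15 ) /15, 0.68 , sqrt(5 ) , E, 3, sqrt(17), 8*sqrt( 15) /5] 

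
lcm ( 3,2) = 6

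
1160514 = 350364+810150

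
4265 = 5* 853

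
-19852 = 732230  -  752082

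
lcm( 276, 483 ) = 1932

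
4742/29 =163 + 15/29 = 163.52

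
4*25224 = 100896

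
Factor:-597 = -3^1*199^1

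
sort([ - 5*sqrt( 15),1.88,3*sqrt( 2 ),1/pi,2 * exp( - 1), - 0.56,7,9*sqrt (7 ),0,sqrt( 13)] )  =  [ - 5*sqrt( 15), - 0.56,0,1/pi,2 * exp( - 1 ),1.88,sqrt(  13),3*sqrt( 2 ),7,9 * sqrt( 7 )]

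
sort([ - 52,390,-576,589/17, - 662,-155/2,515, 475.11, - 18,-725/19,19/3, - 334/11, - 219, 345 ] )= [ -662, - 576,  -  219,-155/2,  -  52 , -725/19 ,-334/11, - 18, 19/3 , 589/17,345, 390,475.11,  515] 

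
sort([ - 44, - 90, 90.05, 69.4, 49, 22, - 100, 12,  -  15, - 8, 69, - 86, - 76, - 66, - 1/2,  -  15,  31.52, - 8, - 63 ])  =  [ - 100, - 90, - 86,-76,-66, - 63, - 44, - 15, - 15, - 8, - 8, - 1/2,12, 22, 31.52,  49, 69, 69.4, 90.05]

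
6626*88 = 583088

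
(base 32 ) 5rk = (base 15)1BA4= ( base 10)6004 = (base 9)8211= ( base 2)1011101110100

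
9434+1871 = 11305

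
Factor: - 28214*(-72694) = 2050988516 = 2^2*19^1 * 1913^1*14107^1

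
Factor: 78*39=3042  =  2^1*3^2*13^2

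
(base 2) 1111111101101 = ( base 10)8173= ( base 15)264d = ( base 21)ib4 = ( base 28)abp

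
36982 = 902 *41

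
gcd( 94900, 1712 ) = 4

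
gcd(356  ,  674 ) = 2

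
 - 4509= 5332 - 9841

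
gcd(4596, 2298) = 2298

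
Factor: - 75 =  - 3^1*5^2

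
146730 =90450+56280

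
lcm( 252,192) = 4032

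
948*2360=2237280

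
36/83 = 36/83 = 0.43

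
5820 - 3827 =1993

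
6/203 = 6/203= 0.03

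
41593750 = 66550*625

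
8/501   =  8/501 = 0.02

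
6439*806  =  5189834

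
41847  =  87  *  481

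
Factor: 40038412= 2^2 * 10009603^1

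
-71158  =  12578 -83736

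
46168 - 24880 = 21288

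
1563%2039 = 1563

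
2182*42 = 91644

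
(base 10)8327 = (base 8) 20207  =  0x2087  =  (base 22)h4b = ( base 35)6rw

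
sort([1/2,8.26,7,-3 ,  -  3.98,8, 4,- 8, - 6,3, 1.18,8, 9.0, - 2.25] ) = [ -8,-6, -3.98 ,-3,-2.25,  1/2 , 1.18 , 3,4, 7,8, 8, 8.26 , 9.0]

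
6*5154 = 30924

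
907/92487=907/92487 = 0.01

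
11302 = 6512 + 4790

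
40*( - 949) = - 37960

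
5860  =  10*586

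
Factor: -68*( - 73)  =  2^2*17^1*73^1=4964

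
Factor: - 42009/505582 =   -  2^(-1 )*3^1*7^ ( - 3)*19^1 = - 57/686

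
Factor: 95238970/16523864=2^(-2)*5^1*7^( - 1 )*17^(-2 )*1021^(-1 )  *  9523897^1 = 47619485/8261932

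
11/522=11/522  =  0.02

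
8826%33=15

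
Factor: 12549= 3^1 * 47^1*89^1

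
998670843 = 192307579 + 806363264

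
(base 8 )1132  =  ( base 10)602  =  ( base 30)k2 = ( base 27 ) M8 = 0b1001011010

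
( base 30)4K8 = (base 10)4208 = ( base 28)5a8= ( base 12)2528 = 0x1070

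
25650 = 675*38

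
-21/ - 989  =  21/989  =  0.02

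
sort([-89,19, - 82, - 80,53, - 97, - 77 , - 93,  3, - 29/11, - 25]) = [ - 97,  -  93, - 89  ,-82,-80 , - 77 , - 25, - 29/11,3,  19, 53]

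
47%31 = 16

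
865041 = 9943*87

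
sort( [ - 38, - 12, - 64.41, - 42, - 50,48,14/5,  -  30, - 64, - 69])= [ - 69,- 64.41,  -  64 , - 50, - 42 , -38, - 30, - 12,  14/5 , 48] 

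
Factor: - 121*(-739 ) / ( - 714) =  - 2^(  -  1)*3^(  -  1)*7^(- 1 )*11^2*17^( - 1 ) *739^1 = - 89419/714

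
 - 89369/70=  - 1277 + 3/10 = -1276.70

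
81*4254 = 344574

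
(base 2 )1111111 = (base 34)3P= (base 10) 127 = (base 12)A7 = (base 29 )4b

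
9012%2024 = 916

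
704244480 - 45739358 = 658505122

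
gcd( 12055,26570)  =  5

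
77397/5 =15479 + 2/5=15479.40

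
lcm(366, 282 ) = 17202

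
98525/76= 1296+29/76 = 1296.38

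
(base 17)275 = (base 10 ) 702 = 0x2be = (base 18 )230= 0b1010111110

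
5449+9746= 15195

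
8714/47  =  8714/47 = 185.40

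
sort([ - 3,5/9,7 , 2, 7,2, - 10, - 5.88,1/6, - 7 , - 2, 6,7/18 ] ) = [ - 10, - 7,-5.88, - 3, - 2, 1/6,7/18,5/9, 2,2,6,  7,7] 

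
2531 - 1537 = 994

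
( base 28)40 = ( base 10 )112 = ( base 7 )220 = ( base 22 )52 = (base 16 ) 70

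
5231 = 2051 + 3180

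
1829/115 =1829/115 = 15.90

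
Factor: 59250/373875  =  158/997=2^1*79^1 * 997^(  -  1 )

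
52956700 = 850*62302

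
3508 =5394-1886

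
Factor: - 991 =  - 991^1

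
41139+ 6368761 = 6409900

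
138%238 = 138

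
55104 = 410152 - 355048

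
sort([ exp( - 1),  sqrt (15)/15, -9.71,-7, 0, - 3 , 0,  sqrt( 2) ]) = [  -  9.71 , - 7, - 3, 0, 0, sqrt( 15)/15,exp( - 1),sqrt( 2)]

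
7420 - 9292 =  - 1872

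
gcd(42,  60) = 6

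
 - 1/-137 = 1/137 =0.01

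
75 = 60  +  15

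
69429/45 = 1542 + 13/15=1542.87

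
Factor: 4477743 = 3^2 * 593^1*839^1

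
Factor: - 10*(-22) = 220 = 2^2 * 5^1*11^1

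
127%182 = 127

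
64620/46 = 32310/23 = 1404.78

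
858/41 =20 +38/41= 20.93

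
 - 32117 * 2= - 64234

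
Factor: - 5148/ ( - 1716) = 3^1 = 3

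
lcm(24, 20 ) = 120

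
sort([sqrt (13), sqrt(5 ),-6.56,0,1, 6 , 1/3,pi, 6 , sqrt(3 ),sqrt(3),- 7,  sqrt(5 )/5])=[- 7,- 6.56,0,1/3, sqrt ( 5) /5, 1,sqrt(3),sqrt(3 ),sqrt(5 ),pi, sqrt(13), 6,6]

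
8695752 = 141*61672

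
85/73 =85/73= 1.16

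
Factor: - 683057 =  - 37^1*18461^1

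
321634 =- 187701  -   - 509335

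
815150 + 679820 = 1494970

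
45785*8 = 366280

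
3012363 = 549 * 5487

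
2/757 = 2/757  =  0.00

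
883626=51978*17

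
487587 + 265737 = 753324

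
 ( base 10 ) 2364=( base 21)57C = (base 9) 3216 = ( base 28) 30c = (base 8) 4474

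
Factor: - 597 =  - 3^1*199^1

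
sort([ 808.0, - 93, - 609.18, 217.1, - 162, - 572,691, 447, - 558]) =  [ - 609.18, - 572, - 558, - 162 ,  -  93,217.1, 447,691,808.0] 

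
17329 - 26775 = -9446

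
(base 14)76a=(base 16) 5ba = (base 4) 112322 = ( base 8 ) 2672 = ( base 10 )1466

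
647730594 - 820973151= - 173242557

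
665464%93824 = 8696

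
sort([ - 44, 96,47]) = [  -  44,  47,96 ]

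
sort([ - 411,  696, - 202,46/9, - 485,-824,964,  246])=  [ - 824, - 485, - 411, - 202,46/9, 246,696, 964]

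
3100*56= 173600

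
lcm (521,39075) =39075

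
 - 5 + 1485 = 1480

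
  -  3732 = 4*( - 933)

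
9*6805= 61245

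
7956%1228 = 588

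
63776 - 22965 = 40811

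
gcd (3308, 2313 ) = 1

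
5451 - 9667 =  - 4216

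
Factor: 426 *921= 2^1*3^2*71^1*307^1 = 392346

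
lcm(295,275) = 16225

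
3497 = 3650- 153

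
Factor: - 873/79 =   -  3^2*79^ ( - 1 ) * 97^1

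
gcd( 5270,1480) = 10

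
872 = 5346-4474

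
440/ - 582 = - 220/291 = - 0.76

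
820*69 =56580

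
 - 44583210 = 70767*( - 630)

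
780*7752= 6046560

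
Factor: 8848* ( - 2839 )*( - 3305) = 83019854960= 2^4*5^1 * 7^1*17^1 *79^1*167^1*661^1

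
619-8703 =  - 8084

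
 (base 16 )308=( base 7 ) 2156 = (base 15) 36B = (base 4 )30020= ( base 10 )776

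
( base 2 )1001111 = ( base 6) 211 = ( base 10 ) 79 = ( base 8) 117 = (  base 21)3g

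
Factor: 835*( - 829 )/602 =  - 692215/602 = -  2^( - 1) *5^1*7^(-1)*43^ ( - 1 )*167^1 * 829^1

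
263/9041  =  263/9041 = 0.03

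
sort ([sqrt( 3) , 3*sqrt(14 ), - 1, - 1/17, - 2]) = [ - 2, - 1  , - 1/17,sqrt( 3),3*sqrt(14)]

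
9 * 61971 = 557739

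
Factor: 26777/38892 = 2^( - 2 )*3^( - 1)*7^ ( - 1)*463^( - 1 )*26777^1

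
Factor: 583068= 2^2*3^1*48589^1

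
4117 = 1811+2306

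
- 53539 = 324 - 53863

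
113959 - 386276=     -  272317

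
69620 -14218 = 55402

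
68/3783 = 68/3783= 0.02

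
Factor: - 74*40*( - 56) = 2^7*5^1*7^1*37^1 = 165760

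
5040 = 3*1680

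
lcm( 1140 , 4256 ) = 63840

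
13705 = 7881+5824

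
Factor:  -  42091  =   - 7^2 * 859^1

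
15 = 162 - 147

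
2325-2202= 123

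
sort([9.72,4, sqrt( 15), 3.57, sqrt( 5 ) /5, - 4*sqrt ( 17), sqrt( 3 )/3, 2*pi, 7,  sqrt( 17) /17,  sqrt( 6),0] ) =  [ - 4*sqrt( 17 ), 0, sqrt( 17)/17,sqrt( 5)/5,sqrt (3)/3  ,  sqrt(6),3.57, sqrt(15), 4,2*pi,7,9.72]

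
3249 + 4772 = 8021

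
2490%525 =390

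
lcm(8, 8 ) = 8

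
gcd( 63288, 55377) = 7911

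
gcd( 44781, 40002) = 177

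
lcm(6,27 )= 54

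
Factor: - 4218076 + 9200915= 4982839 = 4982839^1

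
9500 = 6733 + 2767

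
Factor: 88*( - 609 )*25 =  - 2^3*3^1*5^2 *7^1*11^1*29^1= - 1339800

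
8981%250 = 231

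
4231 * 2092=8851252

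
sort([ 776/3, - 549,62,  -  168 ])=[ - 549, - 168, 62, 776/3 ] 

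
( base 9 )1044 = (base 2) 1100000001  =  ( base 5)11034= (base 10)769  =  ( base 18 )26D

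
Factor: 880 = 2^4 * 5^1*  11^1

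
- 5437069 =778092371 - 783529440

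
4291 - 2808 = 1483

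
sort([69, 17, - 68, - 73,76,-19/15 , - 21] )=[-73, - 68, - 21, - 19/15, 17, 69,  76 ] 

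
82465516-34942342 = 47523174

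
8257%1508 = 717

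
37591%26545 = 11046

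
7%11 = 7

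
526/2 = 263 = 263.00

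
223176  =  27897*8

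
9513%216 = 9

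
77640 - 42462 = 35178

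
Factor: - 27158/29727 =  - 2^1 *3^( - 4)*37^1 = - 74/81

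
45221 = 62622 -17401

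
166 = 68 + 98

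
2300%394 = 330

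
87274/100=872 + 37/50 = 872.74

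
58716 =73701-14985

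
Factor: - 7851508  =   - 2^2 *7^1*280411^1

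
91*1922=174902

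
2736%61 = 52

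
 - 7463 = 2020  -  9483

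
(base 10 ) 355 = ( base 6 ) 1351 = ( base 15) 18a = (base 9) 434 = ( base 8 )543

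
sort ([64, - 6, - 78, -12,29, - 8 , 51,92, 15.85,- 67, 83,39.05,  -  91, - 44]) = [-91, - 78, - 67, - 44, - 12, -8,-6, 15.85, 29,39.05 , 51, 64,  83 , 92] 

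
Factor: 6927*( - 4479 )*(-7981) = 3^2*23^1*347^1*1493^1*2309^1 = 247618769373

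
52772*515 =27177580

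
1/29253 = 1/29253 = 0.00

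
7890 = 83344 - 75454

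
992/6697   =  992/6697= 0.15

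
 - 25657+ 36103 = 10446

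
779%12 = 11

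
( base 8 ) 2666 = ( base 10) 1462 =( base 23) 2HD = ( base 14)766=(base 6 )10434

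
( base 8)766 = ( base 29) H9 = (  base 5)4002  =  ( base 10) 502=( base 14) 27c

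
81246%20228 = 334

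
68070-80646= - 12576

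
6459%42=33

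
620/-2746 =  - 1 + 1063/1373= - 0.23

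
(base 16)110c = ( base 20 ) AI4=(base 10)4364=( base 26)6BM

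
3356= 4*839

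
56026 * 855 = 47902230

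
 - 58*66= -3828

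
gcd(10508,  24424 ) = 284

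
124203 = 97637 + 26566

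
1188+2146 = 3334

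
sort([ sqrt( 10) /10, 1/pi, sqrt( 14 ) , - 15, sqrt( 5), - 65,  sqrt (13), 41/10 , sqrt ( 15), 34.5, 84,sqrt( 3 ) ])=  [ - 65, - 15, sqrt( 10)/10,1/pi,  sqrt( 3 ) , sqrt( 5 ),  sqrt ( 13),sqrt(14 ), sqrt(  15),41/10, 34.5,84]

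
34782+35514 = 70296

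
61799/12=5149 + 11/12 = 5149.92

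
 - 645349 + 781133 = 135784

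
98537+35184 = 133721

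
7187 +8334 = 15521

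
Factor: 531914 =2^1 *265957^1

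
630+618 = 1248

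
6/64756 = 3/32378 = 0.00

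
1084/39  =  1084/39 =27.79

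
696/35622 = 116/5937 = 0.02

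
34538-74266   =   - 39728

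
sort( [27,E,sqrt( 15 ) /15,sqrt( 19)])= [sqrt(  15)/15,E, sqrt(19),27]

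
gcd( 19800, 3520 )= 440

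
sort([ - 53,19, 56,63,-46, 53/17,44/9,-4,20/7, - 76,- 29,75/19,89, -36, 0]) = [-76, - 53, - 46, - 36 , - 29,-4,0, 20/7, 53/17,75/19,44/9,  19,  56 , 63,89 ] 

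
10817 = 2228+8589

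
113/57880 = 113/57880 = 0.00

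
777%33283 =777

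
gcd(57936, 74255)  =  1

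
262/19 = 13 + 15/19 = 13.79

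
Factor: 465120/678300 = 24/35 = 2^3*3^1*5^( - 1 )*7^(  -  1)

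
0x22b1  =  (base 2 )10001010110001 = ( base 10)8881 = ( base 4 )2022301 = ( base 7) 34615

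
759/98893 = 759/98893  =  0.01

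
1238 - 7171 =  - 5933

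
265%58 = 33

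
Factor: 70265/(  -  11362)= -235/38 = - 2^( - 1)*5^1 * 19^(- 1)*47^1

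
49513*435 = 21538155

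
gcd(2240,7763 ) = 7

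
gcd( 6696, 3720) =744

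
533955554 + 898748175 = 1432703729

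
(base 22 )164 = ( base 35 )hp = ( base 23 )13M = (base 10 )620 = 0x26c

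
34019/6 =5669+5/6 = 5669.83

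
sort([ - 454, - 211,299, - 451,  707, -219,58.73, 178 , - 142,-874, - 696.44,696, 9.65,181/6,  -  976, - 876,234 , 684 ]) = [ - 976, - 876, - 874,  -  696.44, - 454, - 451,-219,-211, - 142,9.65,181/6,58.73,178,234, 299,684,696,707] 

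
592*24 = 14208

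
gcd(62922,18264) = 6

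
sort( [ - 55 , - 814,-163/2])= [-814,-163/2,-55]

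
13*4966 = 64558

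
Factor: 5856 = 2^5*3^1 * 61^1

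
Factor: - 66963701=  - 7^1*41^1*233323^1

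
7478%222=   152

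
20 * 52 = 1040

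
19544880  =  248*78810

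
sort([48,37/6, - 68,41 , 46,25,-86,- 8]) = [ - 86,-68, - 8,37/6,25,41,46, 48]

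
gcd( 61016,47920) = 8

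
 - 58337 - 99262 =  - 157599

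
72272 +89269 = 161541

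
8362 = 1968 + 6394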